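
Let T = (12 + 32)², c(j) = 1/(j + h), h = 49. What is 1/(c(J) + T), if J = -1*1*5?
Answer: 44/85185 ≈ 0.00051652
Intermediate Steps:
J = -5 (J = -1*5 = -5)
c(j) = 1/(49 + j) (c(j) = 1/(j + 49) = 1/(49 + j))
T = 1936 (T = 44² = 1936)
1/(c(J) + T) = 1/(1/(49 - 5) + 1936) = 1/(1/44 + 1936) = 1/(85185/44) = 44/85185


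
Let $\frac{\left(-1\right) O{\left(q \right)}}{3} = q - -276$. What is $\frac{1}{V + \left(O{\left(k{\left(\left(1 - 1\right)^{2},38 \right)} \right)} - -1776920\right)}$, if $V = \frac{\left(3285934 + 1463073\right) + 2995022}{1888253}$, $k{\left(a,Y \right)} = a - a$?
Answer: $\frac{1888253}{3353718791305} \approx 5.6303 \cdot 10^{-7}$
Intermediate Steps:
$k{\left(a,Y \right)} = 0$
$O{\left(q \right)} = -828 - 3 q$ ($O{\left(q \right)} = - 3 \left(q - -276\right) = - 3 \left(q + 276\right) = - 3 \left(276 + q\right) = -828 - 3 q$)
$V = \frac{7744029}{1888253}$ ($V = \left(4749007 + 2995022\right) \frac{1}{1888253} = 7744029 \cdot \frac{1}{1888253} = \frac{7744029}{1888253} \approx 4.1012$)
$\frac{1}{V + \left(O{\left(k{\left(\left(1 - 1\right)^{2},38 \right)} \right)} - -1776920\right)} = \frac{1}{\frac{7744029}{1888253} - -1776092} = \frac{1}{\frac{7744029}{1888253} + \left(\left(-828 + 0\right) + 1776920\right)} = \frac{1}{\frac{7744029}{1888253} + \left(-828 + 1776920\right)} = \frac{1}{\frac{7744029}{1888253} + 1776092} = \frac{1}{\frac{3353718791305}{1888253}} = \frac{1888253}{3353718791305}$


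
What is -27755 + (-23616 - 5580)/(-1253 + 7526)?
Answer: -19348479/697 ≈ -27760.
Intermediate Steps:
-27755 + (-23616 - 5580)/(-1253 + 7526) = -27755 - 29196/6273 = -27755 - 29196*1/6273 = -27755 - 3244/697 = -19348479/697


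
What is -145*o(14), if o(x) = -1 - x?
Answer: 2175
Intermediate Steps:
-145*o(14) = -145*(-1 - 1*14) = -145*(-1 - 14) = -145*(-15) = 2175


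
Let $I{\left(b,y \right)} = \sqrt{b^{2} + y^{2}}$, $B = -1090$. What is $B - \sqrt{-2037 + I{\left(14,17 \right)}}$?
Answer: $-1090 - i \sqrt{2037 - \sqrt{485}} \approx -1090.0 - 44.888 i$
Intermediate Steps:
$B - \sqrt{-2037 + I{\left(14,17 \right)}} = -1090 - \sqrt{-2037 + \sqrt{14^{2} + 17^{2}}} = -1090 - \sqrt{-2037 + \sqrt{196 + 289}} = -1090 - \sqrt{-2037 + \sqrt{485}}$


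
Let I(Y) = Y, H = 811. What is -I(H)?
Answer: -811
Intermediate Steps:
-I(H) = -1*811 = -811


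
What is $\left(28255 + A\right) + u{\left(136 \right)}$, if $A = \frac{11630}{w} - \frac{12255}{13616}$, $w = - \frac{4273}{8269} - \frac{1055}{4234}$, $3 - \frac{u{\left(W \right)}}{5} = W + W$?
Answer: $\frac{186129791033035}{15874880784} \approx 11725.0$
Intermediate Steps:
$u{\left(W \right)} = 15 - 10 W$ ($u{\left(W \right)} = 15 - 5 \left(W + W\right) = 15 - 5 \cdot 2 W = 15 - 10 W$)
$w = - \frac{26815677}{35010946}$ ($w = \left(-4273\right) \frac{1}{8269} - \frac{1055}{4234} = - \frac{4273}{8269} - \frac{1055}{4234} = - \frac{26815677}{35010946} \approx -0.76592$)
$A = - \frac{241063250864405}{15874880784}$ ($A = \frac{11630}{- \frac{26815677}{35010946}} - \frac{12255}{13616} = 11630 \left(- \frac{35010946}{26815677}\right) - \frac{12255}{13616} = - \frac{407177301980}{26815677} - \frac{12255}{13616} = - \frac{241063250864405}{15874880784} \approx -15185.0$)
$\left(28255 + A\right) + u{\left(136 \right)} = \left(28255 - \frac{241063250864405}{15874880784}\right) + \left(15 - 1360\right) = \frac{207481505687515}{15874880784} + \left(15 - 1360\right) = \frac{207481505687515}{15874880784} - 1345 = \frac{186129791033035}{15874880784}$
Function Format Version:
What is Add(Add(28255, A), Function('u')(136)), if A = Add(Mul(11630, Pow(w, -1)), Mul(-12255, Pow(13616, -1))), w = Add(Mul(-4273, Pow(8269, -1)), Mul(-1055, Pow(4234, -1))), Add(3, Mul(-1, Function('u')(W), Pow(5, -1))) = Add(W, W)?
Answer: Rational(186129791033035, 15874880784) ≈ 11725.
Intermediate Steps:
Function('u')(W) = Add(15, Mul(-10, W)) (Function('u')(W) = Add(15, Mul(-5, Add(W, W))) = Add(15, Mul(-5, Mul(2, W))) = Add(15, Mul(-10, W)))
w = Rational(-26815677, 35010946) (w = Add(Mul(-4273, Rational(1, 8269)), Mul(-1055, Rational(1, 4234))) = Add(Rational(-4273, 8269), Rational(-1055, 4234)) = Rational(-26815677, 35010946) ≈ -0.76592)
A = Rational(-241063250864405, 15874880784) (A = Add(Mul(11630, Pow(Rational(-26815677, 35010946), -1)), Mul(-12255, Pow(13616, -1))) = Add(Mul(11630, Rational(-35010946, 26815677)), Mul(-12255, Rational(1, 13616))) = Add(Rational(-407177301980, 26815677), Rational(-12255, 13616)) = Rational(-241063250864405, 15874880784) ≈ -15185.)
Add(Add(28255, A), Function('u')(136)) = Add(Add(28255, Rational(-241063250864405, 15874880784)), Add(15, Mul(-10, 136))) = Add(Rational(207481505687515, 15874880784), Add(15, -1360)) = Add(Rational(207481505687515, 15874880784), -1345) = Rational(186129791033035, 15874880784)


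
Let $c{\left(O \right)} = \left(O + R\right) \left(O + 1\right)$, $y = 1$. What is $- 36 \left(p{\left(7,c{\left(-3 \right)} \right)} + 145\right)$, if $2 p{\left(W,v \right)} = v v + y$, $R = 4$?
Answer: $-5310$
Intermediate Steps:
$c{\left(O \right)} = \left(1 + O\right) \left(4 + O\right)$ ($c{\left(O \right)} = \left(O + 4\right) \left(O + 1\right) = \left(4 + O\right) \left(1 + O\right) = \left(1 + O\right) \left(4 + O\right)$)
$p{\left(W,v \right)} = \frac{1}{2} + \frac{v^{2}}{2}$ ($p{\left(W,v \right)} = \frac{v v + 1}{2} = \frac{v^{2} + 1}{2} = \frac{1 + v^{2}}{2} = \frac{1}{2} + \frac{v^{2}}{2}$)
$- 36 \left(p{\left(7,c{\left(-3 \right)} \right)} + 145\right) = - 36 \left(\left(\frac{1}{2} + \frac{\left(4 + \left(-3\right)^{2} + 5 \left(-3\right)\right)^{2}}{2}\right) + 145\right) = - 36 \left(\left(\frac{1}{2} + \frac{\left(4 + 9 - 15\right)^{2}}{2}\right) + 145\right) = - 36 \left(\left(\frac{1}{2} + \frac{\left(-2\right)^{2}}{2}\right) + 145\right) = - 36 \left(\left(\frac{1}{2} + \frac{1}{2} \cdot 4\right) + 145\right) = - 36 \left(\left(\frac{1}{2} + 2\right) + 145\right) = - 36 \left(\frac{5}{2} + 145\right) = \left(-36\right) \frac{295}{2} = -5310$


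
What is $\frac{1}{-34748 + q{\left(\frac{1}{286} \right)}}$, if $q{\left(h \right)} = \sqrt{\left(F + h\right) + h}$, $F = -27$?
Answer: $- \frac{1242241}{43165391233} - \frac{i \sqrt{137995}}{86330782466} \approx -2.8779 \cdot 10^{-5} - 4.3029 \cdot 10^{-9} i$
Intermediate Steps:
$q{\left(h \right)} = \sqrt{-27 + 2 h}$ ($q{\left(h \right)} = \sqrt{\left(-27 + h\right) + h} = \sqrt{-27 + 2 h}$)
$\frac{1}{-34748 + q{\left(\frac{1}{286} \right)}} = \frac{1}{-34748 + \sqrt{-27 + \frac{2}{286}}} = \frac{1}{-34748 + \sqrt{-27 + 2 \cdot \frac{1}{286}}} = \frac{1}{-34748 + \sqrt{-27 + \frac{1}{143}}} = \frac{1}{-34748 + \sqrt{- \frac{3860}{143}}} = \frac{1}{-34748 + \frac{2 i \sqrt{137995}}{143}}$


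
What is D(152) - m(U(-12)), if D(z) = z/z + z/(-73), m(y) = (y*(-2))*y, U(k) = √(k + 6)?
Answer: -955/73 ≈ -13.082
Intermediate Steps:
U(k) = √(6 + k)
m(y) = -2*y² (m(y) = (-2*y)*y = -2*y²)
D(z) = 1 - z/73 (D(z) = 1 + z*(-1/73) = 1 - z/73)
D(152) - m(U(-12)) = (1 - 1/73*152) - (-2)*(√(6 - 12))² = (1 - 152/73) - (-2)*(√(-6))² = -79/73 - (-2)*(I*√6)² = -79/73 - (-2)*(-6) = -79/73 - 1*12 = -79/73 - 12 = -955/73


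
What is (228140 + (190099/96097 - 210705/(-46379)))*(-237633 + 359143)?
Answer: 123554077462875916260/4456882763 ≈ 2.7722e+10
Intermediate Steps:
(228140 + (190099/96097 - 210705/(-46379)))*(-237633 + 359143) = (228140 + (190099*(1/96097) - 210705*(-1/46379)))*121510 = (228140 + (190099/96097 + 210705/46379))*121510 = (228140 + 29064719906/4456882763)*121510 = (1016822298270726/4456882763)*121510 = 123554077462875916260/4456882763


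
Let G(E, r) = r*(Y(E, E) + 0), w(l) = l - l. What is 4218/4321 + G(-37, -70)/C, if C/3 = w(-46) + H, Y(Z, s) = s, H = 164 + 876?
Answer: 2435155/1348152 ≈ 1.8063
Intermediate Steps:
w(l) = 0
H = 1040
G(E, r) = E*r (G(E, r) = r*(E + 0) = r*E = E*r)
C = 3120 (C = 3*(0 + 1040) = 3*1040 = 3120)
4218/4321 + G(-37, -70)/C = 4218/4321 - 37*(-70)/3120 = 4218*(1/4321) + 2590*(1/3120) = 4218/4321 + 259/312 = 2435155/1348152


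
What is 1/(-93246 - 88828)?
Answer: -1/182074 ≈ -5.4923e-6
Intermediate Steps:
1/(-93246 - 88828) = 1/(-182074) = -1/182074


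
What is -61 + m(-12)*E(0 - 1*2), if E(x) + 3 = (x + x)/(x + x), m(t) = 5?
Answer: -71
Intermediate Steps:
E(x) = -2 (E(x) = -3 + (x + x)/(x + x) = -3 + (2*x)/((2*x)) = -3 + (2*x)*(1/(2*x)) = -3 + 1 = -2)
-61 + m(-12)*E(0 - 1*2) = -61 + 5*(-2) = -61 - 10 = -71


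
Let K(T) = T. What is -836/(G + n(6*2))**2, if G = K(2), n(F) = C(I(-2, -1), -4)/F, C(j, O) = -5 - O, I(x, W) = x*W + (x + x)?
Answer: -120384/529 ≈ -227.57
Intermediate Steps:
I(x, W) = 2*x + W*x (I(x, W) = W*x + 2*x = 2*x + W*x)
n(F) = -1/F (n(F) = (-5 - 1*(-4))/F = (-5 + 4)/F = -1/F)
G = 2
-836/(G + n(6*2))**2 = -836/(2 - 1/(6*2))**2 = -836/(2 - 1/12)**2 = -836/((23/12)**2) = -836/529/144 = -836*144/529 = -120384/529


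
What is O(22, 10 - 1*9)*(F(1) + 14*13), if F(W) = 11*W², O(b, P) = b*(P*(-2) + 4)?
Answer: 8492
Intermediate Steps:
O(b, P) = b*(4 - 2*P) (O(b, P) = b*(-2*P + 4) = b*(4 - 2*P))
O(22, 10 - 1*9)*(F(1) + 14*13) = (2*22*(2 - (10 - 1*9)))*(11*1² + 14*13) = (2*22*(2 - (10 - 9)))*(11*1 + 182) = (2*22*(2 - 1*1))*(11 + 182) = (2*22*(2 - 1))*193 = (2*22*1)*193 = 44*193 = 8492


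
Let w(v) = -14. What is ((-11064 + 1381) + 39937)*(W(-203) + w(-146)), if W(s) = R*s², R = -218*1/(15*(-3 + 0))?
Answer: 271769624728/45 ≈ 6.0393e+9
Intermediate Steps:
R = 218/45 (R = -218/(-3*(-5)*(-3)) = -218/(15*(-3)) = -218/(-45) = -218*(-1/45) = 218/45 ≈ 4.8444)
W(s) = 218*s²/45
((-11064 + 1381) + 39937)*(W(-203) + w(-146)) = ((-11064 + 1381) + 39937)*((218/45)*(-203)² - 14) = (-9683 + 39937)*((218/45)*41209 - 14) = 30254*(8983562/45 - 14) = 30254*(8982932/45) = 271769624728/45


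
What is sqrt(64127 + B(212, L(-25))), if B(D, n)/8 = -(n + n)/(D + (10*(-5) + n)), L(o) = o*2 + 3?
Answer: sqrt(848166055)/115 ≈ 253.25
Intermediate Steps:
L(o) = 3 + 2*o (L(o) = 2*o + 3 = 3 + 2*o)
B(D, n) = -16*n/(-50 + D + n) (B(D, n) = 8*(-(n + n)/(D + (10*(-5) + n))) = 8*(-2*n/(D + (-50 + n))) = 8*(-2*n/(-50 + D + n)) = -16*n/(-50 + D + n))
sqrt(64127 + B(212, L(-25))) = sqrt(64127 - 16*(3 + 2*(-25))/(-50 + 212 + (3 + 2*(-25)))) = sqrt(64127 - 16*(3 - 50)/(-50 + 212 + (3 - 50))) = sqrt(64127 - 16*(-47)/(-50 + 212 - 47)) = sqrt(64127 - 16*(-47)/115) = sqrt(64127 - 16*(-47)*1/115) = sqrt(64127 + 752/115) = sqrt(7375357/115) = sqrt(848166055)/115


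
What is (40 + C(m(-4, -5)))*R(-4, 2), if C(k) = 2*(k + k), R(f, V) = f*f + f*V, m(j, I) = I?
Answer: 160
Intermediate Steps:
R(f, V) = f² + V*f
C(k) = 4*k (C(k) = 2*(2*k) = 4*k)
(40 + C(m(-4, -5)))*R(-4, 2) = (40 + 4*(-5))*(-4*(2 - 4)) = (40 - 20)*(-4*(-2)) = 20*8 = 160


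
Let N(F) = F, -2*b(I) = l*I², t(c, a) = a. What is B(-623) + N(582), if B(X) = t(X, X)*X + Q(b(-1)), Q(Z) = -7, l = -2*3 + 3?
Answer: 388704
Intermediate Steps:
l = -3 (l = -6 + 3 = -3)
b(I) = 3*I²/2 (b(I) = -(-3)*I²/2 = 3*I²/2)
B(X) = -7 + X² (B(X) = X*X - 7 = X² - 7 = -7 + X²)
B(-623) + N(582) = (-7 + (-623)²) + 582 = (-7 + 388129) + 582 = 388122 + 582 = 388704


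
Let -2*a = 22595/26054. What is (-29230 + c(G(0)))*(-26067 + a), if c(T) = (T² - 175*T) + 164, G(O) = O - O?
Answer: 19740491169923/26054 ≈ 7.5768e+8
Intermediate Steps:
G(O) = 0
a = -22595/52108 (a = -22595/(2*26054) = -½*22595/26054 = -22595/52108 ≈ -0.43362)
c(T) = 164 + T² - 175*T
(-29230 + c(G(0)))*(-26067 + a) = (-29230 + (164 + 0² - 175*0))*(-26067 - 22595/52108) = (-29230 + (164 + 0 + 0))*(-1358321831/52108) = (-29230 + 164)*(-1358321831/52108) = -29066*(-1358321831/52108) = 19740491169923/26054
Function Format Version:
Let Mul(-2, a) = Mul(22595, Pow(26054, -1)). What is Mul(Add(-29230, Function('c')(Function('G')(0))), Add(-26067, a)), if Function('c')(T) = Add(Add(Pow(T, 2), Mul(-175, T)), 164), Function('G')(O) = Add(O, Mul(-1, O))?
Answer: Rational(19740491169923, 26054) ≈ 7.5768e+8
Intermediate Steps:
Function('G')(O) = 0
a = Rational(-22595, 52108) (a = Mul(Rational(-1, 2), Mul(22595, Pow(26054, -1))) = Mul(Rational(-1, 2), Mul(22595, Rational(1, 26054))) = Mul(Rational(-1, 2), Rational(22595, 26054)) = Rational(-22595, 52108) ≈ -0.43362)
Function('c')(T) = Add(164, Pow(T, 2), Mul(-175, T))
Mul(Add(-29230, Function('c')(Function('G')(0))), Add(-26067, a)) = Mul(Add(-29230, Add(164, Pow(0, 2), Mul(-175, 0))), Add(-26067, Rational(-22595, 52108))) = Mul(Add(-29230, Add(164, 0, 0)), Rational(-1358321831, 52108)) = Mul(Add(-29230, 164), Rational(-1358321831, 52108)) = Mul(-29066, Rational(-1358321831, 52108)) = Rational(19740491169923, 26054)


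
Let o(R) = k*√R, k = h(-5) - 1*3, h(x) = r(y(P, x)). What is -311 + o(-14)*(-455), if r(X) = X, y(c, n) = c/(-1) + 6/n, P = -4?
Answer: -311 + 91*I*√14 ≈ -311.0 + 340.49*I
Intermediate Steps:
y(c, n) = -c + 6/n (y(c, n) = c*(-1) + 6/n = -c + 6/n)
h(x) = 4 + 6/x (h(x) = -1*(-4) + 6/x = 4 + 6/x)
k = -⅕ (k = (4 + 6/(-5)) - 1*3 = (4 + 6*(-⅕)) - 3 = (4 - 6/5) - 3 = 14/5 - 3 = -⅕ ≈ -0.20000)
o(R) = -√R/5
-311 + o(-14)*(-455) = -311 - I*√14/5*(-455) = -311 + 91*I*√14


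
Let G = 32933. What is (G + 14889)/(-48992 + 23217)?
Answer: -47822/25775 ≈ -1.8554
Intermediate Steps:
(G + 14889)/(-48992 + 23217) = (32933 + 14889)/(-48992 + 23217) = 47822/(-25775) = 47822*(-1/25775) = -47822/25775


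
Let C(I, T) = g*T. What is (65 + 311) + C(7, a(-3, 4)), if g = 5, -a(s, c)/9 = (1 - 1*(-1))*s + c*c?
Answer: -74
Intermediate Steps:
a(s, c) = -18*s - 9*c**2 (a(s, c) = -9*((1 - 1*(-1))*s + c*c) = -9*((1 + 1)*s + c**2) = -9*(2*s + c**2) = -9*(c**2 + 2*s) = -18*s - 9*c**2)
C(I, T) = 5*T
(65 + 311) + C(7, a(-3, 4)) = (65 + 311) + 5*(-18*(-3) - 9*4**2) = 376 + 5*(54 - 9*16) = 376 + 5*(54 - 144) = 376 + 5*(-90) = 376 - 450 = -74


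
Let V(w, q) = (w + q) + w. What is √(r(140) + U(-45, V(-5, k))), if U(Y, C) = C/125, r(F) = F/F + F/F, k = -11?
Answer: √1145/25 ≈ 1.3535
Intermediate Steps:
V(w, q) = q + 2*w (V(w, q) = (q + w) + w = q + 2*w)
r(F) = 2 (r(F) = 1 + 1 = 2)
U(Y, C) = C/125 (U(Y, C) = C*(1/125) = C/125)
√(r(140) + U(-45, V(-5, k))) = √(2 + (-11 + 2*(-5))/125) = √(2 + (-11 - 10)/125) = √(2 + (1/125)*(-21)) = √(2 - 21/125) = √(229/125) = √1145/25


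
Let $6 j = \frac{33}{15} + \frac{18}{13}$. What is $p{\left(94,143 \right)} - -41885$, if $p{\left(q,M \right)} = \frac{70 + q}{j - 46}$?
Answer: $\frac{741593735}{17707} \approx 41881.0$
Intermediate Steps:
$j = \frac{233}{390}$ ($j = \frac{\frac{33}{15} + \frac{18}{13}}{6} = \frac{33 \cdot \frac{1}{15} + 18 \cdot \frac{1}{13}}{6} = \frac{\frac{11}{5} + \frac{18}{13}}{6} = \frac{1}{6} \cdot \frac{233}{65} = \frac{233}{390} \approx 0.59744$)
$p{\left(q,M \right)} = - \frac{27300}{17707} - \frac{390 q}{17707}$ ($p{\left(q,M \right)} = \frac{70 + q}{\frac{233}{390} - 46} = \frac{70 + q}{- \frac{17707}{390}} = \left(70 + q\right) \left(- \frac{390}{17707}\right) = - \frac{27300}{17707} - \frac{390 q}{17707}$)
$p{\left(94,143 \right)} - -41885 = \left(- \frac{27300}{17707} - \frac{36660}{17707}\right) - -41885 = \left(- \frac{27300}{17707} - \frac{36660}{17707}\right) + 41885 = - \frac{63960}{17707} + 41885 = \frac{741593735}{17707}$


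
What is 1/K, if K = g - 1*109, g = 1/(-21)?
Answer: -21/2290 ≈ -0.0091703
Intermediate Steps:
g = -1/21 ≈ -0.047619
K = -2290/21 (K = -1/21 - 1*109 = -1/21 - 109 = -2290/21 ≈ -109.05)
1/K = 1/(-2290/21) = -21/2290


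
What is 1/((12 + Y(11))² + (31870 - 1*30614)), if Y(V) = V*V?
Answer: 1/18945 ≈ 5.2784e-5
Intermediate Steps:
Y(V) = V²
1/((12 + Y(11))² + (31870 - 1*30614)) = 1/((12 + 11²)² + (31870 - 1*30614)) = 1/((12 + 121)² + (31870 - 30614)) = 1/(133² + 1256) = 1/(17689 + 1256) = 1/18945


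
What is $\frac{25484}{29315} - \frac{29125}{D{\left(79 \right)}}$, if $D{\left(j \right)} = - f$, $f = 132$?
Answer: $\frac{77923933}{351780} \approx 221.51$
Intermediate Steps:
$D{\left(j \right)} = -132$ ($D{\left(j \right)} = \left(-1\right) 132 = -132$)
$\frac{25484}{29315} - \frac{29125}{D{\left(79 \right)}} = \frac{25484}{29315} - \frac{29125}{-132} = 25484 \cdot \frac{1}{29315} - - \frac{29125}{132} = \frac{25484}{29315} + \frac{29125}{132} = \frac{77923933}{351780}$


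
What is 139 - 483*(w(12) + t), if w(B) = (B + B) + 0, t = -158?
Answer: 64861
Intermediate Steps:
w(B) = 2*B (w(B) = 2*B + 0 = 2*B)
139 - 483*(w(12) + t) = 139 - 483*(2*12 - 158) = 139 - 483*(24 - 158) = 139 - 483*(-134) = 139 + 64722 = 64861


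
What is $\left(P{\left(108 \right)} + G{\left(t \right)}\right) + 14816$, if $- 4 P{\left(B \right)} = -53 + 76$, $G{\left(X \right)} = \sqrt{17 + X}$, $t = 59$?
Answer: $\frac{59241}{4} + 2 \sqrt{19} \approx 14819.0$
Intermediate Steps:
$P{\left(B \right)} = - \frac{23}{4}$ ($P{\left(B \right)} = - \frac{-53 + 76}{4} = \left(- \frac{1}{4}\right) 23 = - \frac{23}{4}$)
$\left(P{\left(108 \right)} + G{\left(t \right)}\right) + 14816 = \left(- \frac{23}{4} + \sqrt{17 + 59}\right) + 14816 = \left(- \frac{23}{4} + \sqrt{76}\right) + 14816 = \left(- \frac{23}{4} + 2 \sqrt{19}\right) + 14816 = \frac{59241}{4} + 2 \sqrt{19}$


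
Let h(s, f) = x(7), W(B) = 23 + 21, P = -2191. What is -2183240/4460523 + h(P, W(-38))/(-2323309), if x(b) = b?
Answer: -5072372364821/10363173230607 ≈ -0.48946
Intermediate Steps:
W(B) = 44
h(s, f) = 7
-2183240/4460523 + h(P, W(-38))/(-2323309) = -2183240/4460523 + 7/(-2323309) = -2183240*1/4460523 + 7*(-1/2323309) = -2183240/4460523 - 7/2323309 = -5072372364821/10363173230607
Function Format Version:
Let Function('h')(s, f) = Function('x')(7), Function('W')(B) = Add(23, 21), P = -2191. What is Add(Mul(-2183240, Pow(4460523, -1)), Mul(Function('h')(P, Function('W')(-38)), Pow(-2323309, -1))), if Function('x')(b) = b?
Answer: Rational(-5072372364821, 10363173230607) ≈ -0.48946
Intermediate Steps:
Function('W')(B) = 44
Function('h')(s, f) = 7
Add(Mul(-2183240, Pow(4460523, -1)), Mul(Function('h')(P, Function('W')(-38)), Pow(-2323309, -1))) = Add(Mul(-2183240, Pow(4460523, -1)), Mul(7, Pow(-2323309, -1))) = Add(Mul(-2183240, Rational(1, 4460523)), Mul(7, Rational(-1, 2323309))) = Add(Rational(-2183240, 4460523), Rational(-7, 2323309)) = Rational(-5072372364821, 10363173230607)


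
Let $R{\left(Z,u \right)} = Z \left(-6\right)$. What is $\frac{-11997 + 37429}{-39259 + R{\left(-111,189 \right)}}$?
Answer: $- \frac{25432}{38593} \approx -0.65898$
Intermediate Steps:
$R{\left(Z,u \right)} = - 6 Z$
$\frac{-11997 + 37429}{-39259 + R{\left(-111,189 \right)}} = \frac{-11997 + 37429}{-39259 - -666} = \frac{25432}{-39259 + 666} = \frac{25432}{-38593} = 25432 \left(- \frac{1}{38593}\right) = - \frac{25432}{38593}$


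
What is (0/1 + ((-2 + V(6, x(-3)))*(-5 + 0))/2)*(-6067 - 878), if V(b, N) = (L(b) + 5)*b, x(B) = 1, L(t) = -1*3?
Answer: 173625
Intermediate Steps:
L(t) = -3
V(b, N) = 2*b (V(b, N) = (-3 + 5)*b = 2*b)
(0/1 + ((-2 + V(6, x(-3)))*(-5 + 0))/2)*(-6067 - 878) = (0/1 + ((-2 + 2*6)*(-5 + 0))/2)*(-6067 - 878) = (0*1 + ((-2 + 12)*(-5))*(½))*(-6945) = (0 + (10*(-5))*(½))*(-6945) = (0 - 50*½)*(-6945) = (0 - 25)*(-6945) = -25*(-6945) = 173625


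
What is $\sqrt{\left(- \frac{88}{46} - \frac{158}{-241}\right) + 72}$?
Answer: $\frac{\sqrt{2173554418}}{5543} \approx 8.4109$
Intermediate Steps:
$\sqrt{\left(- \frac{88}{46} - \frac{158}{-241}\right) + 72} = \sqrt{\left(\left(-88\right) \frac{1}{46} - - \frac{158}{241}\right) + 72} = \sqrt{\left(- \frac{44}{23} + \frac{158}{241}\right) + 72} = \sqrt{- \frac{6970}{5543} + 72} = \sqrt{\frac{392126}{5543}} = \frac{\sqrt{2173554418}}{5543}$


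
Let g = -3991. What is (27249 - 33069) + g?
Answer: -9811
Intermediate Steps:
(27249 - 33069) + g = (27249 - 33069) - 3991 = -5820 - 3991 = -9811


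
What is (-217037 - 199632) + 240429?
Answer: -176240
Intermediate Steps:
(-217037 - 199632) + 240429 = -416669 + 240429 = -176240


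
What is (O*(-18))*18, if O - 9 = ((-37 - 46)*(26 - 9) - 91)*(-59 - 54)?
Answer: -54994140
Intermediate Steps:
O = 169735 (O = 9 + ((-37 - 46)*(26 - 9) - 91)*(-59 - 54) = 9 + (-83*17 - 91)*(-113) = 9 + (-1411 - 91)*(-113) = 9 - 1502*(-113) = 9 + 169726 = 169735)
(O*(-18))*18 = (169735*(-18))*18 = -3055230*18 = -54994140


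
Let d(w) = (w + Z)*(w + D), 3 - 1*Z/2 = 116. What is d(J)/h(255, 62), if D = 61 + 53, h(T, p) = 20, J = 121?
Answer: -4935/4 ≈ -1233.8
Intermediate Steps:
Z = -226 (Z = 6 - 2*116 = 6 - 232 = -226)
D = 114
d(w) = (-226 + w)*(114 + w) (d(w) = (w - 226)*(w + 114) = (-226 + w)*(114 + w))
d(J)/h(255, 62) = (-25764 + 121² - 112*121)/20 = (-25764 + 14641 - 13552)*(1/20) = -24675*1/20 = -4935/4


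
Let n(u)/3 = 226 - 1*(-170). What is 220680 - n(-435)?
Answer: 219492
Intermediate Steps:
n(u) = 1188 (n(u) = 3*(226 - 1*(-170)) = 3*(226 + 170) = 3*396 = 1188)
220680 - n(-435) = 220680 - 1*1188 = 220680 - 1188 = 219492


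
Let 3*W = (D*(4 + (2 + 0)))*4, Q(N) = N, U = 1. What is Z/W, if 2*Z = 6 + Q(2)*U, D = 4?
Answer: 1/8 ≈ 0.12500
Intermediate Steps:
Z = 4 (Z = (6 + 2*1)/2 = (6 + 2)/2 = (1/2)*8 = 4)
W = 32 (W = ((4*(4 + (2 + 0)))*4)/3 = ((4*(4 + 2))*4)/3 = ((4*6)*4)/3 = (24*4)/3 = (1/3)*96 = 32)
Z/W = 4/32 = 4*(1/32) = 1/8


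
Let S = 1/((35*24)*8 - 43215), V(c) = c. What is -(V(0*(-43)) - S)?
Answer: -1/36495 ≈ -2.7401e-5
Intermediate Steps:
S = -1/36495 (S = 1/(840*8 - 43215) = 1/(6720 - 43215) = 1/(-36495) = -1/36495 ≈ -2.7401e-5)
-(V(0*(-43)) - S) = -(0*(-43) - 1*(-1/36495)) = -(0 + 1/36495) = -1*1/36495 = -1/36495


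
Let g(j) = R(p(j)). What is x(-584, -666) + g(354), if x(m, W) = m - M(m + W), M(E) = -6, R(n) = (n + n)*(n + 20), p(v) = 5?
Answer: -328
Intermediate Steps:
R(n) = 2*n*(20 + n) (R(n) = (2*n)*(20 + n) = 2*n*(20 + n))
x(m, W) = 6 + m (x(m, W) = m - 1*(-6) = m + 6 = 6 + m)
g(j) = 250 (g(j) = 2*5*(20 + 5) = 2*5*25 = 250)
x(-584, -666) + g(354) = (6 - 584) + 250 = -578 + 250 = -328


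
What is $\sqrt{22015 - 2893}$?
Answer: $\sqrt{19122} \approx 138.28$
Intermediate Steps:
$\sqrt{22015 - 2893} = \sqrt{19122}$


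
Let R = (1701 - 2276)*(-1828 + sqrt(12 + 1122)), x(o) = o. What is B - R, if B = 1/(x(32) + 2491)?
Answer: -2651925299/2523 + 5175*sqrt(14) ≈ -1.0317e+6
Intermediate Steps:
R = 1051100 - 5175*sqrt(14) (R = -575*(-1828 + sqrt(1134)) = -575*(-1828 + 9*sqrt(14)) = 1051100 - 5175*sqrt(14) ≈ 1.0317e+6)
B = 1/2523 (B = 1/(32 + 2491) = 1/2523 ≈ 0.00039635)
B - R = 1/2523 - (1051100 - 5175*sqrt(14)) = 1/2523 + (-1051100 + 5175*sqrt(14)) = -2651925299/2523 + 5175*sqrt(14)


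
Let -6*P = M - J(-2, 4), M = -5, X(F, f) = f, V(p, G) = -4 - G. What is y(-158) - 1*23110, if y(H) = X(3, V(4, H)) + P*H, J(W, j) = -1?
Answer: -69184/3 ≈ -23061.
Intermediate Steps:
P = 2/3 (P = -(-5 - 1*(-1))/6 = -(-5 + 1)/6 = -1/6*(-4) = 2/3 ≈ 0.66667)
y(H) = -4 - H/3 (y(H) = (-4 - H) + 2*H/3 = -4 - H/3)
y(-158) - 1*23110 = (-4 - 1/3*(-158)) - 1*23110 = (-4 + 158/3) - 23110 = 146/3 - 23110 = -69184/3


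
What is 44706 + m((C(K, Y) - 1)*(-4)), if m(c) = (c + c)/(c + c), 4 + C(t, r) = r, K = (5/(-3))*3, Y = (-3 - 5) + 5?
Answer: 44707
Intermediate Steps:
Y = -3 (Y = -8 + 5 = -3)
K = -5 (K = (5*(-1/3))*3 = -5/3*3 = -5)
C(t, r) = -4 + r
m(c) = 1 (m(c) = (2*c)/((2*c)) = (2*c)*(1/(2*c)) = 1)
44706 + m((C(K, Y) - 1)*(-4)) = 44706 + 1 = 44707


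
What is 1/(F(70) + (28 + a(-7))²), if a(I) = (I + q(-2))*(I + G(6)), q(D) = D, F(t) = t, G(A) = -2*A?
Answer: 1/39671 ≈ 2.5207e-5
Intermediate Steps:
a(I) = (-12 + I)*(-2 + I) (a(I) = (I - 2)*(I - 2*6) = (-2 + I)*(I - 12) = (-2 + I)*(-12 + I) = (-12 + I)*(-2 + I))
1/(F(70) + (28 + a(-7))²) = 1/(70 + (28 + (24 + (-7)² - 14*(-7)))²) = 1/(70 + (28 + (24 + 49 + 98))²) = 1/(70 + (28 + 171)²) = 1/(70 + 199²) = 1/(70 + 39601) = 1/39671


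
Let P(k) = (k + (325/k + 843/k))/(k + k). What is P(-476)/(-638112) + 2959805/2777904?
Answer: 5516847789829/5177802210336 ≈ 1.0655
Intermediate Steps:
P(k) = (k + 1168/k)/(2*k) (P(k) = (k + 1168/k)/((2*k)) = (k + 1168/k)*(1/(2*k)) = (k + 1168/k)/(2*k))
P(-476)/(-638112) + 2959805/2777904 = (1/2 + 584/(-476)**2)/(-638112) + 2959805/2777904 = (1/2 + 584*(1/226576))*(-1/638112) + 2959805*(1/2777904) = (1/2 + 73/28322)*(-1/638112) + 29305/27504 = (7117/14161)*(-1/638112) + 29305/27504 = -7117/9036304032 + 29305/27504 = 5516847789829/5177802210336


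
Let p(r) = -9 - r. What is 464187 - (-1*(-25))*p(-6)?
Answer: 464262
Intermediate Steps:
464187 - (-1*(-25))*p(-6) = 464187 - (-1*(-25))*(-9 - 1*(-6)) = 464187 - 25*(-9 + 6) = 464187 - 25*(-3) = 464187 - 1*(-75) = 464187 + 75 = 464262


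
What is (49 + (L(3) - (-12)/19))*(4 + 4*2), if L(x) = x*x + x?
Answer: 14052/19 ≈ 739.58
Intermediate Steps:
L(x) = x + x² (L(x) = x² + x = x + x²)
(49 + (L(3) - (-12)/19))*(4 + 4*2) = (49 + (3*(1 + 3) - (-12)/19))*(4 + 4*2) = (49 + (3*4 - (-12)/19))*(4 + 8) = (49 + (12 - 1*(-12/19)))*12 = (49 + (12 + 12/19))*12 = (49 + 240/19)*12 = (1171/19)*12 = 14052/19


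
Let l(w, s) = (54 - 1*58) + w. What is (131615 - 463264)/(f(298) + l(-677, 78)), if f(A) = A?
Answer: 331649/383 ≈ 865.92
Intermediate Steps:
l(w, s) = -4 + w (l(w, s) = (54 - 58) + w = -4 + w)
(131615 - 463264)/(f(298) + l(-677, 78)) = (131615 - 463264)/(298 + (-4 - 677)) = -331649/(298 - 681) = -331649/(-383) = -331649*(-1/383) = 331649/383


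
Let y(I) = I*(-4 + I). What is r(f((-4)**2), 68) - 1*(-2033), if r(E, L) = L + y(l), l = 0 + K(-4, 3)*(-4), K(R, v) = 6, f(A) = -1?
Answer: 2773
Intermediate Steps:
l = -24 (l = 0 + 6*(-4) = 0 - 24 = -24)
r(E, L) = 672 + L (r(E, L) = L - 24*(-4 - 24) = L - 24*(-28) = L + 672 = 672 + L)
r(f((-4)**2), 68) - 1*(-2033) = (672 + 68) - 1*(-2033) = 740 + 2033 = 2773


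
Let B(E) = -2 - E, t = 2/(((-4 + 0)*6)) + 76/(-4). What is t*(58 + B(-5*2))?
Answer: -2519/2 ≈ -1259.5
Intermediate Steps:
t = -229/12 (t = 2/((-4*6)) + 76*(-1/4) = 2/(-24) - 19 = 2*(-1/24) - 19 = -1/12 - 19 = -229/12 ≈ -19.083)
t*(58 + B(-5*2)) = -229*(58 + (-2 - (-5)*2))/12 = -229*(58 + (-2 - 1*(-10)))/12 = -229*(58 + (-2 + 10))/12 = -229*(58 + 8)/12 = -229/12*66 = -2519/2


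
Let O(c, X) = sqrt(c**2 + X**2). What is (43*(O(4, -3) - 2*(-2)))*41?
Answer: 15867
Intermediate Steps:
O(c, X) = sqrt(X**2 + c**2)
(43*(O(4, -3) - 2*(-2)))*41 = (43*(sqrt((-3)**2 + 4**2) - 2*(-2)))*41 = (43*(sqrt(9 + 16) + 4))*41 = (43*(sqrt(25) + 4))*41 = (43*(5 + 4))*41 = (43*9)*41 = 387*41 = 15867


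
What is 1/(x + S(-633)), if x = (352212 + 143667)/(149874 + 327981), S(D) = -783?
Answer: -159285/124554862 ≈ -0.0012788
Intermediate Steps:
x = 165293/159285 (x = 495879/477855 = 495879*(1/477855) = 165293/159285 ≈ 1.0377)
1/(x + S(-633)) = 1/(165293/159285 - 783) = 1/(-124554862/159285) = -159285/124554862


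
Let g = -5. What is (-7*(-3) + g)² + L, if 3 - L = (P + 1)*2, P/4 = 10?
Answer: 177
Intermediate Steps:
P = 40 (P = 4*10 = 40)
L = -79 (L = 3 - (40 + 1)*2 = 3 - 41*2 = 3 - 1*82 = 3 - 82 = -79)
(-7*(-3) + g)² + L = (-7*(-3) - 5)² - 79 = (21 - 5)² - 79 = 16² - 79 = 256 - 79 = 177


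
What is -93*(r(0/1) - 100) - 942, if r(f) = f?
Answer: 8358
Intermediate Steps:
-93*(r(0/1) - 100) - 942 = -93*(0/1 - 100) - 942 = -93*(0*1 - 100) - 942 = -93*(0 - 100) - 942 = -93*(-100) - 942 = 9300 - 942 = 8358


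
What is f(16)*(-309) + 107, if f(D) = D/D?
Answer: -202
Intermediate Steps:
f(D) = 1
f(16)*(-309) + 107 = 1*(-309) + 107 = -309 + 107 = -202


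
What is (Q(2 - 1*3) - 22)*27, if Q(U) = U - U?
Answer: -594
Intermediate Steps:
Q(U) = 0
(Q(2 - 1*3) - 22)*27 = (0 - 22)*27 = -22*27 = -594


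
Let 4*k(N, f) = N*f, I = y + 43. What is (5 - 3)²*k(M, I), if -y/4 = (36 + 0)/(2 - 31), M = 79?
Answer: 109889/29 ≈ 3789.3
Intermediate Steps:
y = 144/29 (y = -4*(36 + 0)/(2 - 31) = -144/(-29) = -144*(-1)/29 = -4*(-36/29) = 144/29 ≈ 4.9655)
I = 1391/29 (I = 144/29 + 43 = 1391/29 ≈ 47.966)
k(N, f) = N*f/4 (k(N, f) = (N*f)/4 = N*f/4)
(5 - 3)²*k(M, I) = (5 - 3)²*((¼)*79*(1391/29)) = 2²*(109889/116) = 4*(109889/116) = 109889/29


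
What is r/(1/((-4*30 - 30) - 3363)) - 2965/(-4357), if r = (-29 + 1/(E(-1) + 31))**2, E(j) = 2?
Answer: -4662943350697/1581591 ≈ -2.9483e+6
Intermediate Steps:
r = 913936/1089 (r = (-29 + 1/(2 + 31))**2 = (-29 + 1/33)**2 = (-956/33)**2 = 913936/1089 ≈ 839.24)
r/(1/((-4*30 - 30) - 3363)) - 2965/(-4357) = 913936/(1089*(1/((-4*30 - 30) - 3363))) - 2965/(-4357) = 913936/(1089*(1/((-120 - 30) - 3363))) - 2965*(-1/4357) = 913936/(1089*(1/(-150 - 3363))) + 2965/4357 = 913936/(1089*(1/(-3513))) + 2965/4357 = 913936/(1089*(-1/3513)) + 2965/4357 = (913936/1089)*(-3513) + 2965/4357 = -1070219056/363 + 2965/4357 = -4662943350697/1581591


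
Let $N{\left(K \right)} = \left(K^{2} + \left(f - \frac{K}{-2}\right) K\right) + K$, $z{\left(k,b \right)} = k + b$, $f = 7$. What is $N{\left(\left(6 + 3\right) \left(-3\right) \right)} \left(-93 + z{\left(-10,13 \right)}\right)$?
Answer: $-78975$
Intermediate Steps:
$z{\left(k,b \right)} = b + k$
$N{\left(K \right)} = K + K^{2} + K \left(7 + \frac{K}{2}\right)$ ($N{\left(K \right)} = \left(K^{2} + \left(7 - \frac{K}{-2}\right) K\right) + K = \left(K^{2} + \left(7 - K \left(- \frac{1}{2}\right)\right) K\right) + K = \left(K^{2} + \left(7 - - \frac{K}{2}\right) K\right) + K = \left(K^{2} + \left(7 + \frac{K}{2}\right) K\right) + K = \left(K^{2} + K \left(7 + \frac{K}{2}\right)\right) + K = K + K^{2} + K \left(7 + \frac{K}{2}\right)$)
$N{\left(\left(6 + 3\right) \left(-3\right) \right)} \left(-93 + z{\left(-10,13 \right)}\right) = \frac{\left(6 + 3\right) \left(-3\right) \left(16 + 3 \left(6 + 3\right) \left(-3\right)\right)}{2} \left(-93 + \left(13 - 10\right)\right) = \frac{9 \left(-3\right) \left(16 + 3 \cdot 9 \left(-3\right)\right)}{2} \left(-93 + 3\right) = \frac{1}{2} \left(-27\right) \left(16 + 3 \left(-27\right)\right) \left(-90\right) = \frac{1}{2} \left(-27\right) \left(16 - 81\right) \left(-90\right) = \frac{1}{2} \left(-27\right) \left(-65\right) \left(-90\right) = \frac{1755}{2} \left(-90\right) = -78975$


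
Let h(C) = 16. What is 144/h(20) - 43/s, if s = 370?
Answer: 3287/370 ≈ 8.8838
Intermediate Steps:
144/h(20) - 43/s = 144/16 - 43/370 = 144*(1/16) - 43*1/370 = 9 - 43/370 = 3287/370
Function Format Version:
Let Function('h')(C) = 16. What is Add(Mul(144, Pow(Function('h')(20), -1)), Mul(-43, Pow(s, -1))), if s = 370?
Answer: Rational(3287, 370) ≈ 8.8838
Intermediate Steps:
Add(Mul(144, Pow(Function('h')(20), -1)), Mul(-43, Pow(s, -1))) = Add(Mul(144, Pow(16, -1)), Mul(-43, Pow(370, -1))) = Add(Mul(144, Rational(1, 16)), Mul(-43, Rational(1, 370))) = Add(9, Rational(-43, 370)) = Rational(3287, 370)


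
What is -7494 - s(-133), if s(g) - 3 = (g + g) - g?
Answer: -7364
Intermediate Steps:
s(g) = 3 + g (s(g) = 3 + ((g + g) - g) = 3 + (2*g - g) = 3 + g)
-7494 - s(-133) = -7494 - (3 - 133) = -7494 - 1*(-130) = -7494 + 130 = -7364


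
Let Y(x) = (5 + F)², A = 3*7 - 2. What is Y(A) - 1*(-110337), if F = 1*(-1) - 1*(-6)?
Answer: 110437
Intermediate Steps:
F = 5 (F = -1 + 6 = 5)
A = 19 (A = 21 - 2 = 19)
Y(x) = 100 (Y(x) = (5 + 5)² = 10² = 100)
Y(A) - 1*(-110337) = 100 - 1*(-110337) = 100 + 110337 = 110437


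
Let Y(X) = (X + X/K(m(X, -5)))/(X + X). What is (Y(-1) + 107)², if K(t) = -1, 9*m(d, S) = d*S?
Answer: 11449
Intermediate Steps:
m(d, S) = S*d/9 (m(d, S) = (d*S)/9 = (S*d)/9 = S*d/9)
Y(X) = 0 (Y(X) = (X + X/(-1))/(X + X) = (X + X*(-1))/((2*X)) = (X - X)*(1/(2*X)) = 0*(1/(2*X)) = 0)
(Y(-1) + 107)² = (0 + 107)² = 107² = 11449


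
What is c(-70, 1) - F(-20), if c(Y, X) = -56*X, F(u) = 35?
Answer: -91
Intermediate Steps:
c(-70, 1) - F(-20) = -56*1 - 1*35 = -56 - 35 = -91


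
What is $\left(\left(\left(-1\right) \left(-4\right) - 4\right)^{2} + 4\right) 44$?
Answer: $176$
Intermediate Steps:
$\left(\left(\left(-1\right) \left(-4\right) - 4\right)^{2} + 4\right) 44 = \left(\left(4 - 4\right)^{2} + 4\right) 44 = \left(0^{2} + 4\right) 44 = \left(0 + 4\right) 44 = 4 \cdot 44 = 176$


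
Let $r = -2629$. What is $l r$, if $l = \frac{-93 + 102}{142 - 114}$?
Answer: $- \frac{23661}{28} \approx -845.04$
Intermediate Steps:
$l = \frac{9}{28} \approx 0.32143$
$l r = \frac{9}{28} \left(-2629\right) = - \frac{23661}{28}$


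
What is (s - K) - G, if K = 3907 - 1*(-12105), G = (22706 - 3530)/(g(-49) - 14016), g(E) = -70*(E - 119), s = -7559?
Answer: -47125/2 ≈ -23563.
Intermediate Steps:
g(E) = 8330 - 70*E (g(E) = -70*(-119 + E) = 8330 - 70*E)
G = -17/2 (G = (22706 - 3530)/((8330 - 70*(-49)) - 14016) = 19176/((8330 + 3430) - 14016) = 19176/(11760 - 14016) = 19176/(-2256) = 19176*(-1/2256) = -17/2 ≈ -8.5000)
K = 16012 (K = 3907 + 12105 = 16012)
(s - K) - G = (-7559 - 1*16012) - 1*(-17/2) = (-7559 - 16012) + 17/2 = -23571 + 17/2 = -47125/2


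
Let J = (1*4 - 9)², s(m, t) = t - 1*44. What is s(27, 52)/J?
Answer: 8/25 ≈ 0.32000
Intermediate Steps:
s(m, t) = -44 + t (s(m, t) = t - 44 = -44 + t)
J = 25 (J = (4 - 9)² = (-5)² = 25)
s(27, 52)/J = (-44 + 52)/25 = 8*(1/25) = 8/25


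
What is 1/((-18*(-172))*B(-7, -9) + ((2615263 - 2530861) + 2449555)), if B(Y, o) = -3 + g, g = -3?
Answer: 1/2515381 ≈ 3.9755e-7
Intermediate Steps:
B(Y, o) = -6 (B(Y, o) = -3 - 3 = -6)
1/((-18*(-172))*B(-7, -9) + ((2615263 - 2530861) + 2449555)) = 1/(-18*(-172)*(-6) + ((2615263 - 2530861) + 2449555)) = 1/(3096*(-6) + (84402 + 2449555)) = 1/(-18576 + 2533957) = 1/2515381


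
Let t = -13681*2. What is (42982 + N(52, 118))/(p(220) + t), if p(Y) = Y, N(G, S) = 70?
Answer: -21526/13571 ≈ -1.5862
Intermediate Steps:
t = -27362
(42982 + N(52, 118))/(p(220) + t) = (42982 + 70)/(220 - 27362) = 43052/(-27142) = 43052*(-1/27142) = -21526/13571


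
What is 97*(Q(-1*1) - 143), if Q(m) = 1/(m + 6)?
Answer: -69258/5 ≈ -13852.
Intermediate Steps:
Q(m) = 1/(6 + m)
97*(Q(-1*1) - 143) = 97*(1/(6 - 1*1) - 143) = 97*(1/(6 - 1) - 143) = 97*(1/5 - 143) = 97*(⅕ - 143) = 97*(-714/5) = -69258/5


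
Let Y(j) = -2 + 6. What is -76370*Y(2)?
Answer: -305480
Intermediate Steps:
Y(j) = 4
-76370*Y(2) = -76370*4 = -305480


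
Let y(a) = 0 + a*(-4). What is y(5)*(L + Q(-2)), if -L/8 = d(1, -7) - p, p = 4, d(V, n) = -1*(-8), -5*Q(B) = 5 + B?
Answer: 652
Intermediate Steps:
Q(B) = -1 - B/5 (Q(B) = -(5 + B)/5 = -1 - B/5)
y(a) = -4*a (y(a) = 0 - 4*a = -4*a)
d(V, n) = 8
L = -32 (L = -8*(8 - 1*4) = -8*(8 - 4) = -8*4 = -32)
y(5)*(L + Q(-2)) = (-4*5)*(-32 + (-1 - ⅕*(-2))) = -20*(-32 + (-1 + ⅖)) = -20*(-32 - ⅗) = -20*(-163/5) = 652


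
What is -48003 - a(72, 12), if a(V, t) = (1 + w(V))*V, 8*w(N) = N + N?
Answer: -49371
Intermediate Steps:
w(N) = N/4 (w(N) = (N + N)/8 = (2*N)/8 = N/4)
a(V, t) = V*(1 + V/4) (a(V, t) = (1 + V/4)*V = V*(1 + V/4))
-48003 - a(72, 12) = -48003 - 72*(4 + 72)/4 = -48003 - 72*76/4 = -48003 - 1*1368 = -48003 - 1368 = -49371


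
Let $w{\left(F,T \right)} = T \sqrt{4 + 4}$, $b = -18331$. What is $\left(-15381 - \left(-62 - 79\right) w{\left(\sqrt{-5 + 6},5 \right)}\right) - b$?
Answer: $2950 + 1410 \sqrt{2} \approx 4944.0$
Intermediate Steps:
$w{\left(F,T \right)} = 2 T \sqrt{2}$ ($w{\left(F,T \right)} = T \sqrt{8} = T 2 \sqrt{2} = 2 T \sqrt{2}$)
$\left(-15381 - \left(-62 - 79\right) w{\left(\sqrt{-5 + 6},5 \right)}\right) - b = \left(-15381 - \left(-62 - 79\right) 2 \cdot 5 \sqrt{2}\right) - -18331 = \left(-15381 - - 141 \cdot 10 \sqrt{2}\right) + 18331 = \left(-15381 - - 1410 \sqrt{2}\right) + 18331 = \left(-15381 + 1410 \sqrt{2}\right) + 18331 = 2950 + 1410 \sqrt{2}$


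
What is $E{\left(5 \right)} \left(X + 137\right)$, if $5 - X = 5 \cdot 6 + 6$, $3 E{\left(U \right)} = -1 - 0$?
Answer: $- \frac{106}{3} \approx -35.333$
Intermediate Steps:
$E{\left(U \right)} = - \frac{1}{3}$ ($E{\left(U \right)} = \frac{-1 - 0}{3} = \frac{-1 + 0}{3} = \frac{1}{3} \left(-1\right) = - \frac{1}{3}$)
$X = -31$ ($X = 5 - \left(5 \cdot 6 + 6\right) = 5 - \left(30 + 6\right) = 5 - 36 = -31$)
$E{\left(5 \right)} \left(X + 137\right) = - \frac{-31 + 137}{3} = \left(- \frac{1}{3}\right) 106 = - \frac{106}{3}$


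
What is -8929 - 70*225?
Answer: -24679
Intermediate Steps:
-8929 - 70*225 = -8929 - 15750 = -24679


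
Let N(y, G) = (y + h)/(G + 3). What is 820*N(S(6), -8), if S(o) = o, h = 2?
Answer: -1312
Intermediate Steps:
N(y, G) = (2 + y)/(3 + G) (N(y, G) = (y + 2)/(G + 3) = (2 + y)/(3 + G))
820*N(S(6), -8) = 820*((2 + 6)/(3 - 8)) = 820*(8/(-5)) = 820*(-1/5*8) = 820*(-8/5) = -1312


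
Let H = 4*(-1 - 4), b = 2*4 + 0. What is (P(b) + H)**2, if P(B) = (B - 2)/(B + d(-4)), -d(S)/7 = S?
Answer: 14161/36 ≈ 393.36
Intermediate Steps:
b = 8 (b = 8 + 0 = 8)
d(S) = -7*S
H = -20 (H = 4*(-5) = -20)
P(B) = (-2 + B)/(28 + B) (P(B) = (B - 2)/(B - 7*(-4)) = (-2 + B)/(B + 28) = (-2 + B)/(28 + B))
(P(b) + H)**2 = ((-2 + 8)/(28 + 8) - 20)**2 = (6/36 - 20)**2 = ((1/36)*6 - 20)**2 = (1/6 - 20)**2 = (-119/6)**2 = 14161/36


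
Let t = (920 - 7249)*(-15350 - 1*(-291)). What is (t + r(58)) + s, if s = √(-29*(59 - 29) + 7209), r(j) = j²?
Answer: 95311775 + √6339 ≈ 9.5312e+7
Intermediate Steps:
t = 95308411 (t = -6329*(-15350 + 291) = -6329*(-15059) = 95308411)
s = √6339 (s = √(-29*30 + 7209) = √(-870 + 7209) = √6339 ≈ 79.618)
(t + r(58)) + s = (95308411 + 58²) + √6339 = (95308411 + 3364) + √6339 = 95311775 + √6339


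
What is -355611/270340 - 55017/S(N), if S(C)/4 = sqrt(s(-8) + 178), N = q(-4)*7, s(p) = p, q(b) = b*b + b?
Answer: -355611/270340 - 55017*sqrt(170)/680 ≈ -1056.2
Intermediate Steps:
q(b) = b + b**2 (q(b) = b**2 + b = b + b**2)
N = 84 (N = -4*(1 - 4)*7 = -4*(-3)*7 = 12*7 = 84)
S(C) = 4*sqrt(170) (S(C) = 4*sqrt(-8 + 178) = 4*sqrt(170))
-355611/270340 - 55017/S(N) = -355611/270340 - 55017*sqrt(170)/680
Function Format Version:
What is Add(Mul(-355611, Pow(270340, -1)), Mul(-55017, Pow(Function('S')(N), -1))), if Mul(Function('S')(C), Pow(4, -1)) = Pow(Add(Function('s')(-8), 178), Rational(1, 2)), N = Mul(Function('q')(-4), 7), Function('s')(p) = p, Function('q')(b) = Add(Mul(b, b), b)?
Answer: Add(Rational(-355611, 270340), Mul(Rational(-55017, 680), Pow(170, Rational(1, 2)))) ≈ -1056.2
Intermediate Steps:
Function('q')(b) = Add(b, Pow(b, 2)) (Function('q')(b) = Add(Pow(b, 2), b) = Add(b, Pow(b, 2)))
N = 84 (N = Mul(Mul(-4, Add(1, -4)), 7) = Mul(Mul(-4, -3), 7) = Mul(12, 7) = 84)
Function('S')(C) = Mul(4, Pow(170, Rational(1, 2))) (Function('S')(C) = Mul(4, Pow(Add(-8, 178), Rational(1, 2))) = Mul(4, Pow(170, Rational(1, 2))))
Add(Mul(-355611, Pow(270340, -1)), Mul(-55017, Pow(Function('S')(N), -1))) = Add(Mul(-355611, Pow(270340, -1)), Mul(-55017, Pow(Mul(4, Pow(170, Rational(1, 2))), -1))) = Add(Mul(-355611, Rational(1, 270340)), Mul(-55017, Mul(Rational(1, 680), Pow(170, Rational(1, 2))))) = Add(Rational(-355611, 270340), Mul(Rational(-55017, 680), Pow(170, Rational(1, 2))))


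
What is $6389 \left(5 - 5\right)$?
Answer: $0$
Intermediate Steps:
$6389 \left(5 - 5\right) = 6389 \cdot 0 = 0$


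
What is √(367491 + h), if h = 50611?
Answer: √418102 ≈ 646.61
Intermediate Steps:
√(367491 + h) = √(367491 + 50611) = √418102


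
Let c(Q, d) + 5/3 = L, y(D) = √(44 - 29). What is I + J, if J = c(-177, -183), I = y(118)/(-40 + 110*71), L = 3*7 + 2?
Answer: 64/3 + √15/7770 ≈ 21.334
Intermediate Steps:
y(D) = √15
L = 23 (L = 21 + 2 = 23)
c(Q, d) = 64/3 (c(Q, d) = -5/3 + 23 = 64/3)
I = √15/7770 (I = √15/(-40 + 110*71) = √15/(-40 + 7810) = √15/7770 ≈ 0.00049845)
J = 64/3 ≈ 21.333
I + J = √15/7770 + 64/3 = 64/3 + √15/7770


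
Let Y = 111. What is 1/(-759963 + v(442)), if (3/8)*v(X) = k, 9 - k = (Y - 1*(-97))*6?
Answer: -1/763267 ≈ -1.3102e-6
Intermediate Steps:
k = -1239 (k = 9 - (111 - 1*(-97))*6 = 9 - (111 + 97)*6 = 9 - 208*6 = 9 - 1*1248 = 9 - 1248 = -1239)
v(X) = -3304 (v(X) = (8/3)*(-1239) = -3304)
1/(-759963 + v(442)) = 1/(-759963 - 3304) = 1/(-763267) = -1/763267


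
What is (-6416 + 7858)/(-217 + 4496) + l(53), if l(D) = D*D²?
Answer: 637046125/4279 ≈ 1.4888e+5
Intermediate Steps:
l(D) = D³
(-6416 + 7858)/(-217 + 4496) + l(53) = (-6416 + 7858)/(-217 + 4496) + 53³ = 1442/4279 + 148877 = 637046125/4279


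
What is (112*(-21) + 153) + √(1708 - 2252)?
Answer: -2199 + 4*I*√34 ≈ -2199.0 + 23.324*I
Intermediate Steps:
(112*(-21) + 153) + √(1708 - 2252) = (-2352 + 153) + √(-544) = -2199 + 4*I*√34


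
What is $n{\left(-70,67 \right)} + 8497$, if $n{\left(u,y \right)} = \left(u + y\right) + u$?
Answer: $8424$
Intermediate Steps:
$n{\left(u,y \right)} = y + 2 u$
$n{\left(-70,67 \right)} + 8497 = \left(67 + 2 \left(-70\right)\right) + 8497 = \left(67 - 140\right) + 8497 = -73 + 8497 = 8424$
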